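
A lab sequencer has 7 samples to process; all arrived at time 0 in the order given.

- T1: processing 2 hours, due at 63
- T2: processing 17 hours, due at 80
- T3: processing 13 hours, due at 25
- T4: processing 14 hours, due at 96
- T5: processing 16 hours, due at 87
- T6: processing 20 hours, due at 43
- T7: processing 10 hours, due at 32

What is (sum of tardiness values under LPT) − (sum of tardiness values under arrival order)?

36

LPT (decreasing processing time): T6 T2 T5 T4 T3 T7 T1.
T6: 0→20, due 43, tardiness 0
T2: 20→37, due 80, tardiness 0
T5: 37→53, due 87, tardiness 0
T4: 53→67, due 96, tardiness 0
T3: 67→80, due 25, tardiness 55
T7: 80→90, due 32, tardiness 58
T1: 90→92, due 63, tardiness 29
Sum = 0+0+0+0+55+58+29 = 142.
FIFO (arrival order): T1 T2 T3 T4 T5 T6 T7.
T1: 0→2, due 63, tardiness 0
T2: 2→19, due 80, tardiness 0
T3: 19→32, due 25, tardiness 7
T4: 32→46, due 96, tardiness 0
T5: 46→62, due 87, tardiness 0
T6: 62→82, due 43, tardiness 39
T7: 82→92, due 32, tardiness 60
Sum = 0+0+7+0+0+39+60 = 106.
Difference = 142 − 106 = 36.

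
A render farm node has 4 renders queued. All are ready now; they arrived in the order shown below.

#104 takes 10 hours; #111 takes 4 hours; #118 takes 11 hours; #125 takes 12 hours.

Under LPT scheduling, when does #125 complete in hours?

LPT (decreasing processing time): #125 #118 #104 #111.
#125: 0→12

12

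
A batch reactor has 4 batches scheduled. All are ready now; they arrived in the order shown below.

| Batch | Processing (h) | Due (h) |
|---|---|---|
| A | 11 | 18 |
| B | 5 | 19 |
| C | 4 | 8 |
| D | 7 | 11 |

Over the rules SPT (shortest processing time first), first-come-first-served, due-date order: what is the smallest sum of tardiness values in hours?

SPT (increasing processing time): C B D A.
C: 0→4, due 8, tardiness 0
B: 4→9, due 19, tardiness 0
D: 9→16, due 11, tardiness 5
A: 16→27, due 18, tardiness 9
Sum = 0+0+5+9 = 14.
FIFO (arrival order): A B C D.
A: 0→11, due 18, tardiness 0
B: 11→16, due 19, tardiness 0
C: 16→20, due 8, tardiness 12
D: 20→27, due 11, tardiness 16
Sum = 0+0+12+16 = 28.
EDD (increasing due date): C D A B.
C: 0→4, due 8, tardiness 0
D: 4→11, due 11, tardiness 0
A: 11→22, due 18, tardiness 4
B: 22→27, due 19, tardiness 8
Sum = 0+0+4+8 = 12.
SPT 14, FIFO 28, EDD 12 → minimum 12.

12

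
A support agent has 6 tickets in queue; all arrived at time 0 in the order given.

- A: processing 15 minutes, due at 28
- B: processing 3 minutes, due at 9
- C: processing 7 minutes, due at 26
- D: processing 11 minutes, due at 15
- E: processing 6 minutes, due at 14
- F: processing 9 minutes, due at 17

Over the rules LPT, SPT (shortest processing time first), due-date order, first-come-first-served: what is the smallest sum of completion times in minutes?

140

LPT (decreasing processing time): A D F C E B.
A: 0→15
D: 15→26
F: 26→35
C: 35→42
E: 42→48
B: 48→51
Sum = 15+26+35+42+48+51 = 217.
SPT (increasing processing time): B E C F D A.
B: 0→3
E: 3→9
C: 9→16
F: 16→25
D: 25→36
A: 36→51
Sum = 3+9+16+25+36+51 = 140.
EDD (increasing due date): B E D F C A.
B: 0→3
E: 3→9
D: 9→20
F: 20→29
C: 29→36
A: 36→51
Sum = 3+9+20+29+36+51 = 148.
FIFO (arrival order): A B C D E F.
A: 0→15
B: 15→18
C: 18→25
D: 25→36
E: 36→42
F: 42→51
Sum = 15+18+25+36+42+51 = 187.
LPT 217, SPT 140, EDD 148, FIFO 187 → minimum 140.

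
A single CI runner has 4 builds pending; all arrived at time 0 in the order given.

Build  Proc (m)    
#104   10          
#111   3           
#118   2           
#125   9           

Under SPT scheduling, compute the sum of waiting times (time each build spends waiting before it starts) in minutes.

21

SPT (increasing processing time): #118 #111 #125 #104.
#118: waits 0, runs 0→2
#111: waits 2, runs 2→5
#125: waits 5, runs 5→14
#104: waits 14, runs 14→24
Sum = 0+2+5+14 = 21.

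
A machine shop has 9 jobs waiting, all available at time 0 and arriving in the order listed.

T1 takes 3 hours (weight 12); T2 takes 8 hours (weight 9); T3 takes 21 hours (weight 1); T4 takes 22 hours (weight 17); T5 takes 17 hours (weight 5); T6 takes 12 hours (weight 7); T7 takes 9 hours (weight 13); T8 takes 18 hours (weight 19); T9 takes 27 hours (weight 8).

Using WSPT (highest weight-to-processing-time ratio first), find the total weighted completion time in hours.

4127

WSPT (decreasing weight/processing-time ratio): T1 T7 T2 T8 T4 T6 T9 T5 T3.
T1: finishes 3, weight 12, w·C = 36
T7: finishes 12, weight 13, w·C = 156
T2: finishes 20, weight 9, w·C = 180
T8: finishes 38, weight 19, w·C = 722
T4: finishes 60, weight 17, w·C = 1020
T6: finishes 72, weight 7, w·C = 504
T9: finishes 99, weight 8, w·C = 792
T5: finishes 116, weight 5, w·C = 580
T3: finishes 137, weight 1, w·C = 137
Sum = 36+156+180+722+1020+504+792+580+137 = 4127.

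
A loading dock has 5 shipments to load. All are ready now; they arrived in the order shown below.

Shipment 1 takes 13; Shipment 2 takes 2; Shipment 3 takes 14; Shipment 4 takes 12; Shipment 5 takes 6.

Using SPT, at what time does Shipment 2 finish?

SPT (increasing processing time): Shipment 2 Shipment 5 Shipment 4 Shipment 1 Shipment 3.
Shipment 2: 0→2

2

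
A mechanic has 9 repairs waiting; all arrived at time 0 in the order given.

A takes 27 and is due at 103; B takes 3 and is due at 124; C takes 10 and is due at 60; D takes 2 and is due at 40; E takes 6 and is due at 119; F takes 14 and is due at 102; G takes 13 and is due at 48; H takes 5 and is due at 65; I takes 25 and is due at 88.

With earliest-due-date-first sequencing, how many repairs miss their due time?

EDD (increasing due date): D G C H I F A E B.
D: 0→2, due 40, tardiness 0
G: 2→15, due 48, tardiness 0
C: 15→25, due 60, tardiness 0
H: 25→30, due 65, tardiness 0
I: 30→55, due 88, tardiness 0
F: 55→69, due 102, tardiness 0
A: 69→96, due 103, tardiness 0
E: 96→102, due 119, tardiness 0
B: 102→105, due 124, tardiness 0
Late repairs: 0.

0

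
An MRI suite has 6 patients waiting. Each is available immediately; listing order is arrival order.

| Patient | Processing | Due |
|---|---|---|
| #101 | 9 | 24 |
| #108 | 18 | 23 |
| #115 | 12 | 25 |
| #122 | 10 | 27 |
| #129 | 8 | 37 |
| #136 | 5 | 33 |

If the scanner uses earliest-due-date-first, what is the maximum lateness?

EDD (increasing due date): #108 #101 #115 #122 #136 #129.
#108: 0→18, due 23, lateness -5
#101: 18→27, due 24, lateness 3
#115: 27→39, due 25, lateness 14
#122: 39→49, due 27, lateness 22
#136: 49→54, due 33, lateness 21
#129: 54→62, due 37, lateness 25
Maximum = 25.

25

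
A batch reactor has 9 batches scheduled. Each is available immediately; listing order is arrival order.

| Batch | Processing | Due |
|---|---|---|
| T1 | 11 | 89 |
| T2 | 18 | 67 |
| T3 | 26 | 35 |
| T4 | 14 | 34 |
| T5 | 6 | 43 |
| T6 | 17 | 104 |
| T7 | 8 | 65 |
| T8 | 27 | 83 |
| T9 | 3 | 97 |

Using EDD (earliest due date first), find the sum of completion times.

678

EDD (increasing due date): T4 T3 T5 T7 T2 T8 T1 T9 T6.
T4: 0→14
T3: 14→40
T5: 40→46
T7: 46→54
T2: 54→72
T8: 72→99
T1: 99→110
T9: 110→113
T6: 113→130
Sum = 14+40+46+54+72+99+110+113+130 = 678.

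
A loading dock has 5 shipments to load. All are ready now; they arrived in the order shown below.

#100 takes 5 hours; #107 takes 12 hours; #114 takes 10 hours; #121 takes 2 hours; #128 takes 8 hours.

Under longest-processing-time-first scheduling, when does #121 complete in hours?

37

LPT (decreasing processing time): #107 #114 #128 #100 #121.
#107: 0→12
#114: 12→22
#128: 22→30
#100: 30→35
#121: 35→37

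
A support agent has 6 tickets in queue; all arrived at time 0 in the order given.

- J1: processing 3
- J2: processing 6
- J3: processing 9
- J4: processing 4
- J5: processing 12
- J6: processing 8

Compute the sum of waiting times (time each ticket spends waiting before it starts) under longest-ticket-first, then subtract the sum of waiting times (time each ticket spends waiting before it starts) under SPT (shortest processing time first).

LPT (decreasing processing time): J5 J3 J6 J2 J4 J1.
J5: waits 0, runs 0→12
J3: waits 12, runs 12→21
J6: waits 21, runs 21→29
J2: waits 29, runs 29→35
J4: waits 35, runs 35→39
J1: waits 39, runs 39→42
Sum = 0+12+21+29+35+39 = 136.
SPT (increasing processing time): J1 J4 J2 J6 J3 J5.
J1: waits 0, runs 0→3
J4: waits 3, runs 3→7
J2: waits 7, runs 7→13
J6: waits 13, runs 13→21
J3: waits 21, runs 21→30
J5: waits 30, runs 30→42
Sum = 0+3+7+13+21+30 = 74.
Difference = 136 − 74 = 62.

62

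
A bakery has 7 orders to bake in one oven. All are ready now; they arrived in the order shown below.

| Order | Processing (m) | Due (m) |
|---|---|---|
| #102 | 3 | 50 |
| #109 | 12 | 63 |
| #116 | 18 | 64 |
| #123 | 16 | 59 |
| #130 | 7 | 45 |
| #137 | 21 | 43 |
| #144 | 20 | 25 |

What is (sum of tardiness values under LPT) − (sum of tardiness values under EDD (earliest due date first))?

LPT (decreasing processing time): #137 #144 #116 #123 #109 #130 #102.
#137: 0→21, due 43, tardiness 0
#144: 21→41, due 25, tardiness 16
#116: 41→59, due 64, tardiness 0
#123: 59→75, due 59, tardiness 16
#109: 75→87, due 63, tardiness 24
#130: 87→94, due 45, tardiness 49
#102: 94→97, due 50, tardiness 47
Sum = 0+16+0+16+24+49+47 = 152.
EDD (increasing due date): #144 #137 #130 #102 #123 #109 #116.
#144: 0→20, due 25, tardiness 0
#137: 20→41, due 43, tardiness 0
#130: 41→48, due 45, tardiness 3
#102: 48→51, due 50, tardiness 1
#123: 51→67, due 59, tardiness 8
#109: 67→79, due 63, tardiness 16
#116: 79→97, due 64, tardiness 33
Sum = 0+0+3+1+8+16+33 = 61.
Difference = 152 − 61 = 91.

91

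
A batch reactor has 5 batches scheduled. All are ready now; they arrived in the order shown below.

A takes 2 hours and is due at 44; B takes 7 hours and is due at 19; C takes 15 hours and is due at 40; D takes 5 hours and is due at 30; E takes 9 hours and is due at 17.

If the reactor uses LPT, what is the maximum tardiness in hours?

LPT (decreasing processing time): C E B D A.
C: 0→15, due 40, tardiness 0
E: 15→24, due 17, tardiness 7
B: 24→31, due 19, tardiness 12
D: 31→36, due 30, tardiness 6
A: 36→38, due 44, tardiness 0
Maximum = 12.

12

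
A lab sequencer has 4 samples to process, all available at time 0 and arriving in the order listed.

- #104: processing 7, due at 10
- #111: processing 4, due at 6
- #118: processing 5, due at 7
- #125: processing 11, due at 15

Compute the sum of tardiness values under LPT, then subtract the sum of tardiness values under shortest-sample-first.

25

LPT (decreasing processing time): #125 #104 #118 #111.
#125: 0→11, due 15, tardiness 0
#104: 11→18, due 10, tardiness 8
#118: 18→23, due 7, tardiness 16
#111: 23→27, due 6, tardiness 21
Sum = 0+8+16+21 = 45.
SPT (increasing processing time): #111 #118 #104 #125.
#111: 0→4, due 6, tardiness 0
#118: 4→9, due 7, tardiness 2
#104: 9→16, due 10, tardiness 6
#125: 16→27, due 15, tardiness 12
Sum = 0+2+6+12 = 20.
Difference = 45 − 20 = 25.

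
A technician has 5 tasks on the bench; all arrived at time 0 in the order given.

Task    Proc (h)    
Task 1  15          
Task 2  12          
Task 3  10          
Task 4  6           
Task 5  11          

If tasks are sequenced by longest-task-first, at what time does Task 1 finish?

LPT (decreasing processing time): Task 1 Task 2 Task 5 Task 3 Task 4.
Task 1: 0→15

15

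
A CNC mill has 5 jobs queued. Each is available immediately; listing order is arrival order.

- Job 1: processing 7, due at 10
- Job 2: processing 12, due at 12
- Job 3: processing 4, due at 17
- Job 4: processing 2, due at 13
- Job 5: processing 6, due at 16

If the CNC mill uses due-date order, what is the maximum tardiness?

14

EDD (increasing due date): Job 1 Job 2 Job 4 Job 5 Job 3.
Job 1: 0→7, due 10, tardiness 0
Job 2: 7→19, due 12, tardiness 7
Job 4: 19→21, due 13, tardiness 8
Job 5: 21→27, due 16, tardiness 11
Job 3: 27→31, due 17, tardiness 14
Maximum = 14.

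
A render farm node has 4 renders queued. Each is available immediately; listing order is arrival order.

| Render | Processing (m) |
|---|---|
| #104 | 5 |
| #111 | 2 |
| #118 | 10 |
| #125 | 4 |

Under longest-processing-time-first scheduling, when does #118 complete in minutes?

LPT (decreasing processing time): #118 #104 #125 #111.
#118: 0→10

10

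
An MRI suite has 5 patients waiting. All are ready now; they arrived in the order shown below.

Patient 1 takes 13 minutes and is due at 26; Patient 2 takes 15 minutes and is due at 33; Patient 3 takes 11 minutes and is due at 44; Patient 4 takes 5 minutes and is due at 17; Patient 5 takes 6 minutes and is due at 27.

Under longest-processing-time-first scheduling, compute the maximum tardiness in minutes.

33

LPT (decreasing processing time): Patient 2 Patient 1 Patient 3 Patient 5 Patient 4.
Patient 2: 0→15, due 33, tardiness 0
Patient 1: 15→28, due 26, tardiness 2
Patient 3: 28→39, due 44, tardiness 0
Patient 5: 39→45, due 27, tardiness 18
Patient 4: 45→50, due 17, tardiness 33
Maximum = 33.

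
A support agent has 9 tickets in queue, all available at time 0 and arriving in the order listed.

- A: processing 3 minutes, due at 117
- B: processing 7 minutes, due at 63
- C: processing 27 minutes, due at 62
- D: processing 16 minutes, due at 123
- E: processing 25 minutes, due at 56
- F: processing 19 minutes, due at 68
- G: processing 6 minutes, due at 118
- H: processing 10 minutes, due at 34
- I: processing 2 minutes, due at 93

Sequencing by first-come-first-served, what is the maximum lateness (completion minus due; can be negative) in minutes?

79

FIFO (arrival order): A B C D E F G H I.
A: 0→3, due 117, lateness -114
B: 3→10, due 63, lateness -53
C: 10→37, due 62, lateness -25
D: 37→53, due 123, lateness -70
E: 53→78, due 56, lateness 22
F: 78→97, due 68, lateness 29
G: 97→103, due 118, lateness -15
H: 103→113, due 34, lateness 79
I: 113→115, due 93, lateness 22
Maximum = 79.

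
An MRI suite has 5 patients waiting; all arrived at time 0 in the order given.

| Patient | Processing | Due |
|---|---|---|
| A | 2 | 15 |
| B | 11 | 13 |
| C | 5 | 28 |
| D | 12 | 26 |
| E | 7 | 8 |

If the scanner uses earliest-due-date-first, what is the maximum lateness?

EDD (increasing due date): E B A D C.
E: 0→7, due 8, lateness -1
B: 7→18, due 13, lateness 5
A: 18→20, due 15, lateness 5
D: 20→32, due 26, lateness 6
C: 32→37, due 28, lateness 9
Maximum = 9.

9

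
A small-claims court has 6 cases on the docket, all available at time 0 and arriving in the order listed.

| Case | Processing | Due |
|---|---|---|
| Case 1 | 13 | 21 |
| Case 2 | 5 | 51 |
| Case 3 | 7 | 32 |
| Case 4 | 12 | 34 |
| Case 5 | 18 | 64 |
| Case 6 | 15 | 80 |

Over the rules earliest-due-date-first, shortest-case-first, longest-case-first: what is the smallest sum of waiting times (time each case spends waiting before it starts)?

130

EDD (increasing due date): Case 1 Case 3 Case 4 Case 2 Case 5 Case 6.
Case 1: waits 0, runs 0→13
Case 3: waits 13, runs 13→20
Case 4: waits 20, runs 20→32
Case 2: waits 32, runs 32→37
Case 5: waits 37, runs 37→55
Case 6: waits 55, runs 55→70
Sum = 0+13+20+32+37+55 = 157.
SPT (increasing processing time): Case 2 Case 3 Case 4 Case 1 Case 6 Case 5.
Case 2: waits 0, runs 0→5
Case 3: waits 5, runs 5→12
Case 4: waits 12, runs 12→24
Case 1: waits 24, runs 24→37
Case 6: waits 37, runs 37→52
Case 5: waits 52, runs 52→70
Sum = 0+5+12+24+37+52 = 130.
LPT (decreasing processing time): Case 5 Case 6 Case 1 Case 4 Case 3 Case 2.
Case 5: waits 0, runs 0→18
Case 6: waits 18, runs 18→33
Case 1: waits 33, runs 33→46
Case 4: waits 46, runs 46→58
Case 3: waits 58, runs 58→65
Case 2: waits 65, runs 65→70
Sum = 0+18+33+46+58+65 = 220.
EDD 157, SPT 130, LPT 220 → minimum 130.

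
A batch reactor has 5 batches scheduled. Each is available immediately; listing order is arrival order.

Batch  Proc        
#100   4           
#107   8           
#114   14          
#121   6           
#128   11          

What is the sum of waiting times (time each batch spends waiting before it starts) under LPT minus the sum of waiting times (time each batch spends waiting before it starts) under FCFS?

37

LPT (decreasing processing time): #114 #128 #107 #121 #100.
#114: waits 0, runs 0→14
#128: waits 14, runs 14→25
#107: waits 25, runs 25→33
#121: waits 33, runs 33→39
#100: waits 39, runs 39→43
Sum = 0+14+25+33+39 = 111.
FIFO (arrival order): #100 #107 #114 #121 #128.
#100: waits 0, runs 0→4
#107: waits 4, runs 4→12
#114: waits 12, runs 12→26
#121: waits 26, runs 26→32
#128: waits 32, runs 32→43
Sum = 0+4+12+26+32 = 74.
Difference = 111 − 74 = 37.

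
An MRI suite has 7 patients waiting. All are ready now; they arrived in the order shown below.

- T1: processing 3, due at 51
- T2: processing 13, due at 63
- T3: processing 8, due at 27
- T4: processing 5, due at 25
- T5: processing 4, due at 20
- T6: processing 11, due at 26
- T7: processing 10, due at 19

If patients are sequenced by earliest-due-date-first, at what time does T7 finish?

EDD (increasing due date): T7 T5 T4 T6 T3 T1 T2.
T7: 0→10

10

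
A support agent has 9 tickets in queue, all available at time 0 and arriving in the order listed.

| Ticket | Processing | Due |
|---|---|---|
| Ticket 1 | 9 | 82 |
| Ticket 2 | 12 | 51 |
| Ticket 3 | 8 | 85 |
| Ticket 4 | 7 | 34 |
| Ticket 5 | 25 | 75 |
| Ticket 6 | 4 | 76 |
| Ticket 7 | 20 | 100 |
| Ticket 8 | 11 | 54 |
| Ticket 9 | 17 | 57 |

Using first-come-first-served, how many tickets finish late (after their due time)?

FIFO (arrival order): Ticket 1 Ticket 2 Ticket 3 Ticket 4 Ticket 5 Ticket 6 Ticket 7 Ticket 8 Ticket 9.
Ticket 1: 0→9, due 82, tardiness 0
Ticket 2: 9→21, due 51, tardiness 0
Ticket 3: 21→29, due 85, tardiness 0
Ticket 4: 29→36, due 34, tardiness 2
Ticket 5: 36→61, due 75, tardiness 0
Ticket 6: 61→65, due 76, tardiness 0
Ticket 7: 65→85, due 100, tardiness 0
Ticket 8: 85→96, due 54, tardiness 42
Ticket 9: 96→113, due 57, tardiness 56
Late tickets: 3.

3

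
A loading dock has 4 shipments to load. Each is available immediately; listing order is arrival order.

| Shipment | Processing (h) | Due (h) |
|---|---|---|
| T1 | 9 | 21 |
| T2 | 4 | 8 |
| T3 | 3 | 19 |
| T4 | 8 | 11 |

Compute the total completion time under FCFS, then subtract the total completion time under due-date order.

FIFO (arrival order): T1 T2 T3 T4.
T1: 0→9
T2: 9→13
T3: 13→16
T4: 16→24
Sum = 9+13+16+24 = 62.
EDD (increasing due date): T2 T4 T3 T1.
T2: 0→4
T4: 4→12
T3: 12→15
T1: 15→24
Sum = 4+12+15+24 = 55.
Difference = 62 − 55 = 7.

7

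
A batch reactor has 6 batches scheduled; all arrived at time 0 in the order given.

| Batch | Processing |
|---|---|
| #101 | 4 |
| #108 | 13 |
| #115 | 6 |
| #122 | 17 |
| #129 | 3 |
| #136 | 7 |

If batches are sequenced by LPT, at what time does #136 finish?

LPT (decreasing processing time): #122 #108 #136 #115 #101 #129.
#122: 0→17
#108: 17→30
#136: 30→37

37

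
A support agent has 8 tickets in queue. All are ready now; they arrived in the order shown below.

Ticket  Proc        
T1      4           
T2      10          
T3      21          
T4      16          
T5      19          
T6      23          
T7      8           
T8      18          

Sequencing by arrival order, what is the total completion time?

FIFO (arrival order): T1 T2 T3 T4 T5 T6 T7 T8.
T1: 0→4
T2: 4→14
T3: 14→35
T4: 35→51
T5: 51→70
T6: 70→93
T7: 93→101
T8: 101→119
Sum = 4+14+35+51+70+93+101+119 = 487.

487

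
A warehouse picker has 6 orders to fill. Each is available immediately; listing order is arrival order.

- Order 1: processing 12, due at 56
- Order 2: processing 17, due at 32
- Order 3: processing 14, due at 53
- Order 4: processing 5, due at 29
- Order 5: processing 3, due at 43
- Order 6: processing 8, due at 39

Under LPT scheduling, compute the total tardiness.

LPT (decreasing processing time): Order 2 Order 3 Order 1 Order 6 Order 4 Order 5.
Order 2: 0→17, due 32, tardiness 0
Order 3: 17→31, due 53, tardiness 0
Order 1: 31→43, due 56, tardiness 0
Order 6: 43→51, due 39, tardiness 12
Order 4: 51→56, due 29, tardiness 27
Order 5: 56→59, due 43, tardiness 16
Sum = 0+0+0+12+27+16 = 55.

55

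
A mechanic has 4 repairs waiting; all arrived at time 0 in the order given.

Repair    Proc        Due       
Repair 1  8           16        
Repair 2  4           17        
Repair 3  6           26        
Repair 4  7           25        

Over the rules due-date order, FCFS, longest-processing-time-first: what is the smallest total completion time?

63

EDD (increasing due date): Repair 1 Repair 2 Repair 4 Repair 3.
Repair 1: 0→8
Repair 2: 8→12
Repair 4: 12→19
Repair 3: 19→25
Sum = 8+12+19+25 = 64.
FIFO (arrival order): Repair 1 Repair 2 Repair 3 Repair 4.
Repair 1: 0→8
Repair 2: 8→12
Repair 3: 12→18
Repair 4: 18→25
Sum = 8+12+18+25 = 63.
LPT (decreasing processing time): Repair 1 Repair 4 Repair 3 Repair 2.
Repair 1: 0→8
Repair 4: 8→15
Repair 3: 15→21
Repair 2: 21→25
Sum = 8+15+21+25 = 69.
EDD 64, FIFO 63, LPT 69 → minimum 63.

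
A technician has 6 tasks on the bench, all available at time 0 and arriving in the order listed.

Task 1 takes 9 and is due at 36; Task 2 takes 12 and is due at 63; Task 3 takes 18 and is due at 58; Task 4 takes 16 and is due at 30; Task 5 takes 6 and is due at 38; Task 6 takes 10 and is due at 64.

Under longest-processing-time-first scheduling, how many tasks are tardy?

3

LPT (decreasing processing time): Task 3 Task 4 Task 2 Task 6 Task 1 Task 5.
Task 3: 0→18, due 58, tardiness 0
Task 4: 18→34, due 30, tardiness 4
Task 2: 34→46, due 63, tardiness 0
Task 6: 46→56, due 64, tardiness 0
Task 1: 56→65, due 36, tardiness 29
Task 5: 65→71, due 38, tardiness 33
Late tasks: 3.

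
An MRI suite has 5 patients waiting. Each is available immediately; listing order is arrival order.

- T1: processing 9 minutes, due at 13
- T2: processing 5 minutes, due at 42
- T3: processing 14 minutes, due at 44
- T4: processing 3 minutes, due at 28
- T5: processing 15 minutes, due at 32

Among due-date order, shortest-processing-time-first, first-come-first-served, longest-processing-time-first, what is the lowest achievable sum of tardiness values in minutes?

EDD (increasing due date): T1 T4 T5 T2 T3.
T1: 0→9, due 13, tardiness 0
T4: 9→12, due 28, tardiness 0
T5: 12→27, due 32, tardiness 0
T2: 27→32, due 42, tardiness 0
T3: 32→46, due 44, tardiness 2
Sum = 0+0+0+0+2 = 2.
SPT (increasing processing time): T4 T2 T1 T3 T5.
T4: 0→3, due 28, tardiness 0
T2: 3→8, due 42, tardiness 0
T1: 8→17, due 13, tardiness 4
T3: 17→31, due 44, tardiness 0
T5: 31→46, due 32, tardiness 14
Sum = 0+0+4+0+14 = 18.
FIFO (arrival order): T1 T2 T3 T4 T5.
T1: 0→9, due 13, tardiness 0
T2: 9→14, due 42, tardiness 0
T3: 14→28, due 44, tardiness 0
T4: 28→31, due 28, tardiness 3
T5: 31→46, due 32, tardiness 14
Sum = 0+0+0+3+14 = 17.
LPT (decreasing processing time): T5 T3 T1 T2 T4.
T5: 0→15, due 32, tardiness 0
T3: 15→29, due 44, tardiness 0
T1: 29→38, due 13, tardiness 25
T2: 38→43, due 42, tardiness 1
T4: 43→46, due 28, tardiness 18
Sum = 0+0+25+1+18 = 44.
EDD 2, SPT 18, FIFO 17, LPT 44 → minimum 2.

2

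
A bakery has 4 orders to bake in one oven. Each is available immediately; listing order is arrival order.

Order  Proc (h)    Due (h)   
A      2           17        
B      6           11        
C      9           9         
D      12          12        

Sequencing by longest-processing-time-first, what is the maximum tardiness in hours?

16

LPT (decreasing processing time): D C B A.
D: 0→12, due 12, tardiness 0
C: 12→21, due 9, tardiness 12
B: 21→27, due 11, tardiness 16
A: 27→29, due 17, tardiness 12
Maximum = 16.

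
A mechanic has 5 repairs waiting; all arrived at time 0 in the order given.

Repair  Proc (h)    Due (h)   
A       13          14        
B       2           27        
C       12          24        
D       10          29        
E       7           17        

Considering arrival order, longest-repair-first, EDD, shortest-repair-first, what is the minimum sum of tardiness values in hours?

FIFO (arrival order): A B C D E.
A: 0→13, due 14, tardiness 0
B: 13→15, due 27, tardiness 0
C: 15→27, due 24, tardiness 3
D: 27→37, due 29, tardiness 8
E: 37→44, due 17, tardiness 27
Sum = 0+0+3+8+27 = 38.
LPT (decreasing processing time): A C D E B.
A: 0→13, due 14, tardiness 0
C: 13→25, due 24, tardiness 1
D: 25→35, due 29, tardiness 6
E: 35→42, due 17, tardiness 25
B: 42→44, due 27, tardiness 17
Sum = 0+1+6+25+17 = 49.
EDD (increasing due date): A E C B D.
A: 0→13, due 14, tardiness 0
E: 13→20, due 17, tardiness 3
C: 20→32, due 24, tardiness 8
B: 32→34, due 27, tardiness 7
D: 34→44, due 29, tardiness 15
Sum = 0+3+8+7+15 = 33.
SPT (increasing processing time): B E D C A.
B: 0→2, due 27, tardiness 0
E: 2→9, due 17, tardiness 0
D: 9→19, due 29, tardiness 0
C: 19→31, due 24, tardiness 7
A: 31→44, due 14, tardiness 30
Sum = 0+0+0+7+30 = 37.
FIFO 38, LPT 49, EDD 33, SPT 37 → minimum 33.

33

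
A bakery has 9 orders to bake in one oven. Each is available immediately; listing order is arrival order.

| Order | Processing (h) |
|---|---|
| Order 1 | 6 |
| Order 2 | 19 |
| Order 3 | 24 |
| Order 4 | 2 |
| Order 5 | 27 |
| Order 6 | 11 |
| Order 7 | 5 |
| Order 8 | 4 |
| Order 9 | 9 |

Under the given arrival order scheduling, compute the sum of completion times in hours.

597

FIFO (arrival order): Order 1 Order 2 Order 3 Order 4 Order 5 Order 6 Order 7 Order 8 Order 9.
Order 1: 0→6
Order 2: 6→25
Order 3: 25→49
Order 4: 49→51
Order 5: 51→78
Order 6: 78→89
Order 7: 89→94
Order 8: 94→98
Order 9: 98→107
Sum = 6+25+49+51+78+89+94+98+107 = 597.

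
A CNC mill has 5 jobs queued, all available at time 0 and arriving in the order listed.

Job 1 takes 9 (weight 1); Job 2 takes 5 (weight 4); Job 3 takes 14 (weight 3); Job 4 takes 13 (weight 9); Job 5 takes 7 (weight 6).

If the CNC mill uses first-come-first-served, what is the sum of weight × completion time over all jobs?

FIFO (arrival order): Job 1 Job 2 Job 3 Job 4 Job 5.
Job 1: finishes 9, weight 1, w·C = 9
Job 2: finishes 14, weight 4, w·C = 56
Job 3: finishes 28, weight 3, w·C = 84
Job 4: finishes 41, weight 9, w·C = 369
Job 5: finishes 48, weight 6, w·C = 288
Sum = 9+56+84+369+288 = 806.

806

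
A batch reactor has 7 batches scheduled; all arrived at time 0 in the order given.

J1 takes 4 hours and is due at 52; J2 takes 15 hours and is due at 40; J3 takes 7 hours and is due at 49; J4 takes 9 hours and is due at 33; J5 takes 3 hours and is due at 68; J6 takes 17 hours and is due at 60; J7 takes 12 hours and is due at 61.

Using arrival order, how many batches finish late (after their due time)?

FIFO (arrival order): J1 J2 J3 J4 J5 J6 J7.
J1: 0→4, due 52, tardiness 0
J2: 4→19, due 40, tardiness 0
J3: 19→26, due 49, tardiness 0
J4: 26→35, due 33, tardiness 2
J5: 35→38, due 68, tardiness 0
J6: 38→55, due 60, tardiness 0
J7: 55→67, due 61, tardiness 6
Late batches: 2.

2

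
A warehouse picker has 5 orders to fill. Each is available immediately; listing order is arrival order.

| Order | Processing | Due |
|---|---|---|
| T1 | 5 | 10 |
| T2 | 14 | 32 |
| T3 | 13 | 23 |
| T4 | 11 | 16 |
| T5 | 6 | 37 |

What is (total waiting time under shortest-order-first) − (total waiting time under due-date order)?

-20

SPT (increasing processing time): T1 T5 T4 T3 T2.
T1: waits 0, runs 0→5
T5: waits 5, runs 5→11
T4: waits 11, runs 11→22
T3: waits 22, runs 22→35
T2: waits 35, runs 35→49
Sum = 0+5+11+22+35 = 73.
EDD (increasing due date): T1 T4 T3 T2 T5.
T1: waits 0, runs 0→5
T4: waits 5, runs 5→16
T3: waits 16, runs 16→29
T2: waits 29, runs 29→43
T5: waits 43, runs 43→49
Sum = 0+5+16+29+43 = 93.
Difference = 73 − 93 = -20.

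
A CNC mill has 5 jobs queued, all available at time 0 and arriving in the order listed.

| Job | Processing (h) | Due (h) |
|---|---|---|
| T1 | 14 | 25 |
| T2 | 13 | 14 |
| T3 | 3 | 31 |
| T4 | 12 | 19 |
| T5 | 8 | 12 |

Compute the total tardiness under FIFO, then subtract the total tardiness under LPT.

FIFO (arrival order): T1 T2 T3 T4 T5.
T1: 0→14, due 25, tardiness 0
T2: 14→27, due 14, tardiness 13
T3: 27→30, due 31, tardiness 0
T4: 30→42, due 19, tardiness 23
T5: 42→50, due 12, tardiness 38
Sum = 0+13+0+23+38 = 74.
LPT (decreasing processing time): T1 T2 T4 T5 T3.
T1: 0→14, due 25, tardiness 0
T2: 14→27, due 14, tardiness 13
T4: 27→39, due 19, tardiness 20
T5: 39→47, due 12, tardiness 35
T3: 47→50, due 31, tardiness 19
Sum = 0+13+20+35+19 = 87.
Difference = 74 − 87 = -13.

-13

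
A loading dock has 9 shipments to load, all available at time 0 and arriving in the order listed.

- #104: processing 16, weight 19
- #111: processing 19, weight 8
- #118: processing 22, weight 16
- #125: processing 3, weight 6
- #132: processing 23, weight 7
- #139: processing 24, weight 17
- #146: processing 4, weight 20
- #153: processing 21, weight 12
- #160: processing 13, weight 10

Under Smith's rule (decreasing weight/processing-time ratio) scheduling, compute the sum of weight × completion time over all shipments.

WSPT (decreasing weight/processing-time ratio): #146 #125 #104 #160 #118 #139 #153 #111 #132.
#146: finishes 4, weight 20, w·C = 80
#125: finishes 7, weight 6, w·C = 42
#104: finishes 23, weight 19, w·C = 437
#160: finishes 36, weight 10, w·C = 360
#118: finishes 58, weight 16, w·C = 928
#139: finishes 82, weight 17, w·C = 1394
#153: finishes 103, weight 12, w·C = 1236
#111: finishes 122, weight 8, w·C = 976
#132: finishes 145, weight 7, w·C = 1015
Sum = 80+42+437+360+928+1394+1236+976+1015 = 6468.

6468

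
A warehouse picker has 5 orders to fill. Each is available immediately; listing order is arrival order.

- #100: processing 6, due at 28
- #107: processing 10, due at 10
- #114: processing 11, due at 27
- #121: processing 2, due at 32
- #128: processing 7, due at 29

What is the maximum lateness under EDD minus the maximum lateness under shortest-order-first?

EDD (increasing due date): #107 #114 #100 #128 #121.
#107: 0→10, due 10, lateness 0
#114: 10→21, due 27, lateness -6
#100: 21→27, due 28, lateness -1
#128: 27→34, due 29, lateness 5
#121: 34→36, due 32, lateness 4
Maximum = 5.
SPT (increasing processing time): #121 #100 #128 #107 #114.
#121: 0→2, due 32, lateness -30
#100: 2→8, due 28, lateness -20
#128: 8→15, due 29, lateness -14
#107: 15→25, due 10, lateness 15
#114: 25→36, due 27, lateness 9
Maximum = 15.
Difference = 5 − 15 = -10.

-10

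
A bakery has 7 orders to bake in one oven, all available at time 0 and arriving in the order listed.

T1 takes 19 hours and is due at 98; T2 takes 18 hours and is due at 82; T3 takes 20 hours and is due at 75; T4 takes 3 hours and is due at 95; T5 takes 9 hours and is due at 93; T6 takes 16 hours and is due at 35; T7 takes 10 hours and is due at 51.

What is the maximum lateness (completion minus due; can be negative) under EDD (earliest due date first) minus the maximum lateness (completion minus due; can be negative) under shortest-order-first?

EDD (increasing due date): T6 T7 T3 T2 T5 T4 T1.
T6: 0→16, due 35, lateness -19
T7: 16→26, due 51, lateness -25
T3: 26→46, due 75, lateness -29
T2: 46→64, due 82, lateness -18
T5: 64→73, due 93, lateness -20
T4: 73→76, due 95, lateness -19
T1: 76→95, due 98, lateness -3
Maximum = -3.
SPT (increasing processing time): T4 T5 T7 T6 T2 T1 T3.
T4: 0→3, due 95, lateness -92
T5: 3→12, due 93, lateness -81
T7: 12→22, due 51, lateness -29
T6: 22→38, due 35, lateness 3
T2: 38→56, due 82, lateness -26
T1: 56→75, due 98, lateness -23
T3: 75→95, due 75, lateness 20
Maximum = 20.
Difference = -3 − 20 = -23.

-23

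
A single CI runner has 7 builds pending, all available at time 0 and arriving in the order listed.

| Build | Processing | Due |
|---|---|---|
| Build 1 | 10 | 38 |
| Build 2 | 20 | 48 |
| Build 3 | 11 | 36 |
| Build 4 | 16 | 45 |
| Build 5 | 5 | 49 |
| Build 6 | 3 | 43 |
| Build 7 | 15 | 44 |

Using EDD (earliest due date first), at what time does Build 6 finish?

24

EDD (increasing due date): Build 3 Build 1 Build 6 Build 7 Build 4 Build 2 Build 5.
Build 3: 0→11
Build 1: 11→21
Build 6: 21→24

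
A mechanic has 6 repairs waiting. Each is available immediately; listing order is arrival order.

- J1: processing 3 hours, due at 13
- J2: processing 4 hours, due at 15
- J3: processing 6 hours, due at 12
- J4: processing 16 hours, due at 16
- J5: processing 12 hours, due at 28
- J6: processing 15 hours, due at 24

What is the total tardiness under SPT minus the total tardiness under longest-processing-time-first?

-83

SPT (increasing processing time): J1 J2 J3 J5 J6 J4.
J1: 0→3, due 13, tardiness 0
J2: 3→7, due 15, tardiness 0
J3: 7→13, due 12, tardiness 1
J5: 13→25, due 28, tardiness 0
J6: 25→40, due 24, tardiness 16
J4: 40→56, due 16, tardiness 40
Sum = 0+0+1+0+16+40 = 57.
LPT (decreasing processing time): J4 J6 J5 J3 J2 J1.
J4: 0→16, due 16, tardiness 0
J6: 16→31, due 24, tardiness 7
J5: 31→43, due 28, tardiness 15
J3: 43→49, due 12, tardiness 37
J2: 49→53, due 15, tardiness 38
J1: 53→56, due 13, tardiness 43
Sum = 0+7+15+37+38+43 = 140.
Difference = 57 − 140 = -83.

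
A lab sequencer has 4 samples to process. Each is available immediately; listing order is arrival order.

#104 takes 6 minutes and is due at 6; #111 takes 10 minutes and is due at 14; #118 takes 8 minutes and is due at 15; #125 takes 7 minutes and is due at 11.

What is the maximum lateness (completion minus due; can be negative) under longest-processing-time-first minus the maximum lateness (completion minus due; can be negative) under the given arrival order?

5

LPT (decreasing processing time): #111 #118 #125 #104.
#111: 0→10, due 14, lateness -4
#118: 10→18, due 15, lateness 3
#125: 18→25, due 11, lateness 14
#104: 25→31, due 6, lateness 25
Maximum = 25.
FIFO (arrival order): #104 #111 #118 #125.
#104: 0→6, due 6, lateness 0
#111: 6→16, due 14, lateness 2
#118: 16→24, due 15, lateness 9
#125: 24→31, due 11, lateness 20
Maximum = 20.
Difference = 25 − 20 = 5.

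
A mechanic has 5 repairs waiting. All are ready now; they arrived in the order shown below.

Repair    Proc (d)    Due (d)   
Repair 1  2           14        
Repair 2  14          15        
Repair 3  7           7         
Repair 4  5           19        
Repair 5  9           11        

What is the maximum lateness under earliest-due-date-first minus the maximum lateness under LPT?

EDD (increasing due date): Repair 3 Repair 5 Repair 1 Repair 2 Repair 4.
Repair 3: 0→7, due 7, lateness 0
Repair 5: 7→16, due 11, lateness 5
Repair 1: 16→18, due 14, lateness 4
Repair 2: 18→32, due 15, lateness 17
Repair 4: 32→37, due 19, lateness 18
Maximum = 18.
LPT (decreasing processing time): Repair 2 Repair 5 Repair 3 Repair 4 Repair 1.
Repair 2: 0→14, due 15, lateness -1
Repair 5: 14→23, due 11, lateness 12
Repair 3: 23→30, due 7, lateness 23
Repair 4: 30→35, due 19, lateness 16
Repair 1: 35→37, due 14, lateness 23
Maximum = 23.
Difference = 18 − 23 = -5.

-5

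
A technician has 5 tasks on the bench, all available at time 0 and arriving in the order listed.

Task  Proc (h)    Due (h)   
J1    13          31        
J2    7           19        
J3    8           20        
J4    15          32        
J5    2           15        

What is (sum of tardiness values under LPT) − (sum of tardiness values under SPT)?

LPT (decreasing processing time): J4 J1 J3 J2 J5.
J4: 0→15, due 32, tardiness 0
J1: 15→28, due 31, tardiness 0
J3: 28→36, due 20, tardiness 16
J2: 36→43, due 19, tardiness 24
J5: 43→45, due 15, tardiness 30
Sum = 0+0+16+24+30 = 70.
SPT (increasing processing time): J5 J2 J3 J1 J4.
J5: 0→2, due 15, tardiness 0
J2: 2→9, due 19, tardiness 0
J3: 9→17, due 20, tardiness 0
J1: 17→30, due 31, tardiness 0
J4: 30→45, due 32, tardiness 13
Sum = 0+0+0+0+13 = 13.
Difference = 70 − 13 = 57.

57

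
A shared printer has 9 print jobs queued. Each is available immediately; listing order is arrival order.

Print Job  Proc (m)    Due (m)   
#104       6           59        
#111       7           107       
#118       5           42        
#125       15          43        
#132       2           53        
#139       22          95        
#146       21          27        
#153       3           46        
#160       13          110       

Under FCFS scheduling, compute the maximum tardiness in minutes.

51

FIFO (arrival order): #104 #111 #118 #125 #132 #139 #146 #153 #160.
#104: 0→6, due 59, tardiness 0
#111: 6→13, due 107, tardiness 0
#118: 13→18, due 42, tardiness 0
#125: 18→33, due 43, tardiness 0
#132: 33→35, due 53, tardiness 0
#139: 35→57, due 95, tardiness 0
#146: 57→78, due 27, tardiness 51
#153: 78→81, due 46, tardiness 35
#160: 81→94, due 110, tardiness 0
Maximum = 51.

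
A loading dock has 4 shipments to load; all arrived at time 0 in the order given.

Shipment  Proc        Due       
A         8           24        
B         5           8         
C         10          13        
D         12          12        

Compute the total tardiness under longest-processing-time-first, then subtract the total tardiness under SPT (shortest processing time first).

9

LPT (decreasing processing time): D C A B.
D: 0→12, due 12, tardiness 0
C: 12→22, due 13, tardiness 9
A: 22→30, due 24, tardiness 6
B: 30→35, due 8, tardiness 27
Sum = 0+9+6+27 = 42.
SPT (increasing processing time): B A C D.
B: 0→5, due 8, tardiness 0
A: 5→13, due 24, tardiness 0
C: 13→23, due 13, tardiness 10
D: 23→35, due 12, tardiness 23
Sum = 0+0+10+23 = 33.
Difference = 42 − 33 = 9.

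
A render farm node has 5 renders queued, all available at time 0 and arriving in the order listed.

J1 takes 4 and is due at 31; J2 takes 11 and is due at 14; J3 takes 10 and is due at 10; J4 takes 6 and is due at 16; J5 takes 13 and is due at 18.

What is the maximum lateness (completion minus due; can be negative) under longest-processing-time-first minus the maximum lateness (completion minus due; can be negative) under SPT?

-2

LPT (decreasing processing time): J5 J2 J3 J4 J1.
J5: 0→13, due 18, lateness -5
J2: 13→24, due 14, lateness 10
J3: 24→34, due 10, lateness 24
J4: 34→40, due 16, lateness 24
J1: 40→44, due 31, lateness 13
Maximum = 24.
SPT (increasing processing time): J1 J4 J3 J2 J5.
J1: 0→4, due 31, lateness -27
J4: 4→10, due 16, lateness -6
J3: 10→20, due 10, lateness 10
J2: 20→31, due 14, lateness 17
J5: 31→44, due 18, lateness 26
Maximum = 26.
Difference = 24 − 26 = -2.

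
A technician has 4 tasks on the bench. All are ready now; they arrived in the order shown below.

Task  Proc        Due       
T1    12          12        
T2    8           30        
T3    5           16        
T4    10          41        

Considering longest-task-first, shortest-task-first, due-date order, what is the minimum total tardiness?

1

LPT (decreasing processing time): T1 T4 T2 T3.
T1: 0→12, due 12, tardiness 0
T4: 12→22, due 41, tardiness 0
T2: 22→30, due 30, tardiness 0
T3: 30→35, due 16, tardiness 19
Sum = 0+0+0+19 = 19.
SPT (increasing processing time): T3 T2 T4 T1.
T3: 0→5, due 16, tardiness 0
T2: 5→13, due 30, tardiness 0
T4: 13→23, due 41, tardiness 0
T1: 23→35, due 12, tardiness 23
Sum = 0+0+0+23 = 23.
EDD (increasing due date): T1 T3 T2 T4.
T1: 0→12, due 12, tardiness 0
T3: 12→17, due 16, tardiness 1
T2: 17→25, due 30, tardiness 0
T4: 25→35, due 41, tardiness 0
Sum = 0+1+0+0 = 1.
LPT 19, SPT 23, EDD 1 → minimum 1.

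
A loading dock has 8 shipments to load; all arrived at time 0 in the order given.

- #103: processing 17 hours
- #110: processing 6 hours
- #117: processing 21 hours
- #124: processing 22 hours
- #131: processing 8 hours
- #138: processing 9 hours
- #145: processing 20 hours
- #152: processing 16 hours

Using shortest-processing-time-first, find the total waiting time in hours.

SPT (increasing processing time): #110 #131 #138 #152 #103 #145 #117 #124.
#110: waits 0, runs 0→6
#131: waits 6, runs 6→14
#138: waits 14, runs 14→23
#152: waits 23, runs 23→39
#103: waits 39, runs 39→56
#145: waits 56, runs 56→76
#117: waits 76, runs 76→97
#124: waits 97, runs 97→119
Sum = 0+6+14+23+39+56+76+97 = 311.

311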